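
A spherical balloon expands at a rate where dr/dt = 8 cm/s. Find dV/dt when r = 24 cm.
18432π cm³/s

V = (4/3)πr³
dV/dt = dV/dr · dr/dt = 4πr² · 8
At r = 24: dV/dt = 18432π cm³/s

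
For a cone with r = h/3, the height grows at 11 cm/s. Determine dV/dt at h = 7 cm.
539π/9 cm³/s

V = (1/3)π(h/3)²h = πh³/27
dV/dt = πh²/9 · 11
At h = 7: dV/dt = 539π/9 cm³/s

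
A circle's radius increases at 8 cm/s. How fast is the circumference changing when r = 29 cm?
16π cm/s

C = 2πr
dC/dt = 2π · dr/dt = 2π · 8 = 16π cm/s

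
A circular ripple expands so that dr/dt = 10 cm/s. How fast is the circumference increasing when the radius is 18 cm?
20π cm/s

C = 2πr
dC/dt = 2π · dr/dt = 2π · 10 = 20π cm/s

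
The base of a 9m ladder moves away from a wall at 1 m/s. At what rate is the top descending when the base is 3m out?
√2/4 ≈ 0.3536 m/s

x² + y² = 9²
2x·dx/dt + 2y·dy/dt = 0
dy/dt = -x/y · dx/dt = -3/(6√2) · 1 = -√2/4 m/s
The top is descending at √2/4 ≈ 0.3536 m/s.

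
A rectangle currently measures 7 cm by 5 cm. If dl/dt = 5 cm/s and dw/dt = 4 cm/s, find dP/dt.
18 cm/s

P = 2(l + w)
dP/dt = 2(dl/dt + dw/dt) = 2(5 + 4) = 18 cm/s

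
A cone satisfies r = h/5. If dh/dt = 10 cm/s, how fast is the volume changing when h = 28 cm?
1568π/5 cm³/s

V = (1/3)π(h/5)²h = πh³/75
dV/dt = πh²/25 · 10
At h = 28: dV/dt = 1568π/5 cm³/s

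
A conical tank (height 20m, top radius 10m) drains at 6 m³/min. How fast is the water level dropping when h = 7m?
24/(49π) ≈ 0.1559 m/min

r/h = 10/20, so r = (1/2)h
V = (1/3)πr²h = (1/3)π((1/2)h)²h = (1/12)πh³
dV/dh = (1/4)πh²
dh/dt = (dV/dt)/(dV/dh) = -6/((1/4)π·7²) = -24/(49π) m/min
The level is dropping at 24/(49π) ≈ 0.1559 m/min.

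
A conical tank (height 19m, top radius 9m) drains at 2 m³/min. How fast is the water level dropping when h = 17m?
722/(23409π) ≈ 0.009818 m/min

r/h = 9/19, so r = (9/19)h
V = (1/3)πr²h = (1/3)π((9/19)h)²h = (27/361)πh³
dV/dh = (81/361)πh²
dh/dt = (dV/dt)/(dV/dh) = -2/((81/361)π·17²) = -722/(23409π) m/min
The level is dropping at 722/(23409π) ≈ 0.009818 m/min.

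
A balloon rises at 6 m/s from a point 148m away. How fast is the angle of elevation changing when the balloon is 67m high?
0.033645 rad/s

tan(θ) = y/148
sec²(θ) · dθ/dt = (1/148) · dy/dt
dθ/dt = cos²(θ)/148 · 6 = 148/(148² + 67²) · 6
dθ/dt = 0.033645 rad/s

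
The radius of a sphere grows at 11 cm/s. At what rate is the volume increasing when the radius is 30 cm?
39600π cm³/s

V = (4/3)πr³
dV/dt = dV/dr · dr/dt = 4πr² · 11
At r = 30: dV/dt = 39600π cm³/s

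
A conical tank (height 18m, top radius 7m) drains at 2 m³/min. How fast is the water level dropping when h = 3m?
72/(49π) ≈ 0.4677 m/min

r/h = 7/18, so r = (7/18)h
V = (1/3)πr²h = (1/3)π((7/18)h)²h = (49/972)πh³
dV/dh = (49/324)πh²
dh/dt = (dV/dt)/(dV/dh) = -2/((49/324)π·3²) = -72/(49π) m/min
The level is dropping at 72/(49π) ≈ 0.4677 m/min.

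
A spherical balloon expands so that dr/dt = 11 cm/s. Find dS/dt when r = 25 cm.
2200π cm²/s

S = 4πr²
dS/dt = dS/dr · dr/dt = 8πr · 11
At r = 25: dS/dt = 2200π cm²/s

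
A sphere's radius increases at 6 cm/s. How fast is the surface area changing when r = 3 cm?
144π cm²/s

S = 4πr²
dS/dt = dS/dr · dr/dt = 8πr · 6
At r = 3: dS/dt = 144π cm²/s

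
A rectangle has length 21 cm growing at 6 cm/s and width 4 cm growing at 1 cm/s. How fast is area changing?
45 cm²/s

A = lw
dA/dt = w·dl/dt + l·dw/dt = 4·6 + 21·1 = 45 cm²/s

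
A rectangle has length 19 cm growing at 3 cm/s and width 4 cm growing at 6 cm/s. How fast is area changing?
126 cm²/s

A = lw
dA/dt = w·dl/dt + l·dw/dt = 4·3 + 19·6 = 126 cm²/s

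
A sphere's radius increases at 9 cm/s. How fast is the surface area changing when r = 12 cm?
864π cm²/s

S = 4πr²
dS/dt = dS/dr · dr/dt = 8πr · 9
At r = 12: dS/dt = 864π cm²/s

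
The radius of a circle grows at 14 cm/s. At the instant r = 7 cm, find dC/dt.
28π cm/s

C = 2πr
dC/dt = 2π · dr/dt = 2π · 14 = 28π cm/s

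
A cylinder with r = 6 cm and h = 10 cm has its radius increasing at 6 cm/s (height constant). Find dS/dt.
264π cm²/s

S = 2πrh + 2πr² (lateral + bases)
dS/dt = (2πh + 4πr)·dr/dt = (2π·10 + 4π·6)·6
= 264π cm²/s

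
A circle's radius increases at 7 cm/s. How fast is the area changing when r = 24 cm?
336π cm²/s

A = πr²
dA/dt = 2πr · dr/dt = 2π(24)(7) = 336π cm²/s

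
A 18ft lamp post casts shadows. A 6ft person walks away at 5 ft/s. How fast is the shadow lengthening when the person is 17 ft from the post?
5/2 ft/s

By similar triangles: 18/(x+s) = 6/s
Solving: s = 6x/12
ds/dt = 6/12 · dx/dt = 1/2 · 5 = 5/2 ft/s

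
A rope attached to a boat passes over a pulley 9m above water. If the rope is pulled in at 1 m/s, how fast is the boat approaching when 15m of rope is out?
5/4 = 1.25 m/s

rope² = x² + 9²
x = √(15² - 9²) = 12
dx/dt = (rope/x) · d(rope)/dt = (15/12) · (-1) = -5/4 m/s
The boat approaches at 5/4 = 1.25 m/s.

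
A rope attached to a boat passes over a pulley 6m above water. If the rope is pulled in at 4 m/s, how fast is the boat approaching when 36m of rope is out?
24√35/35 ≈ 4.057 m/s

rope² = x² + 6²
x = √(36² - 6²) = 6√35
dx/dt = (rope/x) · d(rope)/dt = (36/(6√35)) · (-4) = -24√35/35 m/s
The boat approaches at 24√35/35 ≈ 4.057 m/s.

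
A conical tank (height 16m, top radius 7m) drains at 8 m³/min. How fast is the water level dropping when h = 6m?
512/(441π) ≈ 0.3696 m/min

r/h = 7/16, so r = (7/16)h
V = (1/3)πr²h = (1/3)π((7/16)h)²h = (49/768)πh³
dV/dh = (49/256)πh²
dh/dt = (dV/dt)/(dV/dh) = -8/((49/256)π·6²) = -512/(441π) m/min
The level is dropping at 512/(441π) ≈ 0.3696 m/min.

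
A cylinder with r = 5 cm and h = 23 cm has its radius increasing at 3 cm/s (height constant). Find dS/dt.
198π cm²/s

S = 2πrh + 2πr² (lateral + bases)
dS/dt = (2πh + 4πr)·dr/dt = (2π·23 + 4π·5)·3
= 198π cm²/s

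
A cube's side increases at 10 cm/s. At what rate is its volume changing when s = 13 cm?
5070 cm³/s

V = s³
dV/dt = 3s² · ds/dt = 3·13²·10 = 5070 cm³/s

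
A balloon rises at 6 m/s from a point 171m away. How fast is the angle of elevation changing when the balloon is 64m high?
0.030777 rad/s

tan(θ) = y/171
sec²(θ) · dθ/dt = (1/171) · dy/dt
dθ/dt = cos²(θ)/171 · 6 = 171/(171² + 64²) · 6
dθ/dt = 0.030777 rad/s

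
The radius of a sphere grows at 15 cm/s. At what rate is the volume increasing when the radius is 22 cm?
29040π cm³/s

V = (4/3)πr³
dV/dt = dV/dr · dr/dt = 4πr² · 15
At r = 22: dV/dt = 29040π cm³/s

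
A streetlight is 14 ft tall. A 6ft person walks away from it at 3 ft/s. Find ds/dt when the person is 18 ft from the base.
9/4 ft/s

By similar triangles: 14/(x+s) = 6/s
Solving: s = 6x/8
ds/dt = 6/8 · dx/dt = 3/4 · 3 = 9/4 ft/s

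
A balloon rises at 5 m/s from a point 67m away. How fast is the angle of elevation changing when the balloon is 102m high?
0.022494 rad/s

tan(θ) = y/67
sec²(θ) · dθ/dt = (1/67) · dy/dt
dθ/dt = cos²(θ)/67 · 5 = 67/(67² + 102²) · 5
dθ/dt = 0.022494 rad/s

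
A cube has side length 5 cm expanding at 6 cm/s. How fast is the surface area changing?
360 cm²/s

A = 6s²
dA/dt = 12s · ds/dt = 12·5·6 = 360 cm²/s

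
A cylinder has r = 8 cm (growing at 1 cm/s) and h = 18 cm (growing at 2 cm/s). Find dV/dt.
416π cm³/s

V = πr²h
dV/dt = 2πrh·dr/dt + πr²·dh/dt
= 2π(8)(18)(1) + π(8)²(2)
= 416π cm³/s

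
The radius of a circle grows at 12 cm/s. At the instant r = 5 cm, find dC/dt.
24π cm/s

C = 2πr
dC/dt = 2π · dr/dt = 2π · 12 = 24π cm/s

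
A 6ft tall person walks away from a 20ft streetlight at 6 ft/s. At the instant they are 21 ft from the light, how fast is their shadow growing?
18/7 ft/s

By similar triangles: 20/(x+s) = 6/s
Solving: s = 6x/14
ds/dt = 6/14 · dx/dt = 3/7 · 6 = 18/7 ft/s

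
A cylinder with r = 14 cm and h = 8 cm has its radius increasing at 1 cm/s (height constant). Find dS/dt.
72π cm²/s

S = 2πrh + 2πr² (lateral + bases)
dS/dt = (2πh + 4πr)·dr/dt = (2π·8 + 4π·14)·1
= 72π cm²/s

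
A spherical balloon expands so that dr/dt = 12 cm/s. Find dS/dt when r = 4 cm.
384π cm²/s

S = 4πr²
dS/dt = dS/dr · dr/dt = 8πr · 12
At r = 4: dS/dt = 384π cm²/s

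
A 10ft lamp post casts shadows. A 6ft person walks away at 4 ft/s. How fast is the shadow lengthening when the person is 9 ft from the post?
6 ft/s

By similar triangles: 10/(x+s) = 6/s
Solving: s = 6x/4
ds/dt = 6/4 · dx/dt = 3/2 · 4 = 6 ft/s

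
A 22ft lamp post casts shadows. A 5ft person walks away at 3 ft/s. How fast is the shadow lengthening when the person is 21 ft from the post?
15/17 ft/s

By similar triangles: 22/(x+s) = 5/s
Solving: s = 5x/17
ds/dt = 5/17 · dx/dt = 5/17 · 3 = 15/17 ft/s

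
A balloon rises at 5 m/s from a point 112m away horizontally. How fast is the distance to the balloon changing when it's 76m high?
19√1145/229 ≈ 2.808 m/s

z² = 112² + y²
z = √(112² + 76²) = 4√1145
dz/dt = y/z · dy/dt = 76/(4√1145) · 5 = 19√1145/229 ≈ 2.808 m/s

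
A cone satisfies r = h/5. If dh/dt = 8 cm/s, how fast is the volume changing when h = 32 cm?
8192π/25 cm³/s

V = (1/3)π(h/5)²h = πh³/75
dV/dt = πh²/25 · 8
At h = 32: dV/dt = 8192π/25 cm³/s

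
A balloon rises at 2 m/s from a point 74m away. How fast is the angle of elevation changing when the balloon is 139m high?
0.005968 rad/s

tan(θ) = y/74
sec²(θ) · dθ/dt = (1/74) · dy/dt
dθ/dt = cos²(θ)/74 · 2 = 74/(74² + 139²) · 2
dθ/dt = 0.005968 rad/s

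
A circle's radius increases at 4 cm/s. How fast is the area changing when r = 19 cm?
152π cm²/s

A = πr²
dA/dt = 2πr · dr/dt = 2π(19)(4) = 152π cm²/s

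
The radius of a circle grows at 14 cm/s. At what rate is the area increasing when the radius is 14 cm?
392π cm²/s

A = πr²
dA/dt = 2πr · dr/dt = 2π(14)(14) = 392π cm²/s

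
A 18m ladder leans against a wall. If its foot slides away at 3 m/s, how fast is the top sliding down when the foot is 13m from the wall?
39√155/155 ≈ 3.133 m/s

x² + y² = 18²
2x·dx/dt + 2y·dy/dt = 0
dy/dt = -x/y · dx/dt = -13/√155 · 3 = -39√155/155 m/s
The top is descending at 39√155/155 ≈ 3.133 m/s.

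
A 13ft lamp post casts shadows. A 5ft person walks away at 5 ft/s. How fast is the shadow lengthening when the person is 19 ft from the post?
25/8 ft/s

By similar triangles: 13/(x+s) = 5/s
Solving: s = 5x/8
ds/dt = 5/8 · dx/dt = 5/8 · 5 = 25/8 ft/s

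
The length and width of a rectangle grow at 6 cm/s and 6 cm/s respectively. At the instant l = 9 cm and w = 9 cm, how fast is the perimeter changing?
24 cm/s

P = 2(l + w)
dP/dt = 2(dl/dt + dw/dt) = 2(6 + 6) = 24 cm/s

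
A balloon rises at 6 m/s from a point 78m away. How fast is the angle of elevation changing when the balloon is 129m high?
0.020594 rad/s

tan(θ) = y/78
sec²(θ) · dθ/dt = (1/78) · dy/dt
dθ/dt = cos²(θ)/78 · 6 = 78/(78² + 129²) · 6
dθ/dt = 0.020594 rad/s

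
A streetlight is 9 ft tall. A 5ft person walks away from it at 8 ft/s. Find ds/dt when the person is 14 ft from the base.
10 ft/s

By similar triangles: 9/(x+s) = 5/s
Solving: s = 5x/4
ds/dt = 5/4 · dx/dt = 5/4 · 8 = 10 ft/s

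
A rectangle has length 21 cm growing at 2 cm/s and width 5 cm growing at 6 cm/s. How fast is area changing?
136 cm²/s

A = lw
dA/dt = w·dl/dt + l·dw/dt = 5·2 + 21·6 = 136 cm²/s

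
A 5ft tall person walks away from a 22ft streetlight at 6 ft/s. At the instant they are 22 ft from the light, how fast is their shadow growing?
30/17 ft/s

By similar triangles: 22/(x+s) = 5/s
Solving: s = 5x/17
ds/dt = 5/17 · dx/dt = 5/17 · 6 = 30/17 ft/s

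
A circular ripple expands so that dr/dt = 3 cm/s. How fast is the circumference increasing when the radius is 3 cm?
6π cm/s

C = 2πr
dC/dt = 2π · dr/dt = 2π · 3 = 6π cm/s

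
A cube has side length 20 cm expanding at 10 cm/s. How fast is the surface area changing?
2400 cm²/s

A = 6s²
dA/dt = 12s · ds/dt = 12·20·10 = 2400 cm²/s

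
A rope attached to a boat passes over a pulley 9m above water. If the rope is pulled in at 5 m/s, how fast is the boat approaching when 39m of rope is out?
13√10/8 ≈ 5.139 m/s

rope² = x² + 9²
x = √(39² - 9²) = 12√10
dx/dt = (rope/x) · d(rope)/dt = (39/(12√10)) · (-5) = -13√10/8 m/s
The boat approaches at 13√10/8 ≈ 5.139 m/s.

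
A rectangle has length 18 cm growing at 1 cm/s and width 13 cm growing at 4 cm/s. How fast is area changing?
85 cm²/s

A = lw
dA/dt = w·dl/dt + l·dw/dt = 13·1 + 18·4 = 85 cm²/s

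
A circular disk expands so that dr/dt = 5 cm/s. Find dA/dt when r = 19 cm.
190π cm²/s

A = πr²
dA/dt = 2πr · dr/dt = 2π(19)(5) = 190π cm²/s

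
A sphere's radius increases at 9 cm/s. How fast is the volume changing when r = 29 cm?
30276π cm³/s

V = (4/3)πr³
dV/dt = dV/dr · dr/dt = 4πr² · 9
At r = 29: dV/dt = 30276π cm³/s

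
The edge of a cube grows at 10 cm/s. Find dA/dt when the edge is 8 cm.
960 cm²/s

A = 6s²
dA/dt = 12s · ds/dt = 12·8·10 = 960 cm²/s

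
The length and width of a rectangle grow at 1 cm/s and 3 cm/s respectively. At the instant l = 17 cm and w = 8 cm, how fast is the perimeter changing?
8 cm/s

P = 2(l + w)
dP/dt = 2(dl/dt + dw/dt) = 2(1 + 3) = 8 cm/s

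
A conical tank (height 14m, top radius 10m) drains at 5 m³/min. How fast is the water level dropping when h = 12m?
49/(720π) ≈ 0.02166 m/min

r/h = 10/14, so r = (5/7)h
V = (1/3)πr²h = (1/3)π((5/7)h)²h = (25/147)πh³
dV/dh = (25/49)πh²
dh/dt = (dV/dt)/(dV/dh) = -5/((25/49)π·12²) = -49/(720π) m/min
The level is dropping at 49/(720π) ≈ 0.02166 m/min.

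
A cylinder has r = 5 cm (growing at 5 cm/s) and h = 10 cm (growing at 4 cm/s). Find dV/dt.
600π cm³/s

V = πr²h
dV/dt = 2πrh·dr/dt + πr²·dh/dt
= 2π(5)(10)(5) + π(5)²(4)
= 600π cm³/s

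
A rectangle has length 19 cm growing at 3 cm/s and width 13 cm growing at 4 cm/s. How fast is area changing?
115 cm²/s

A = lw
dA/dt = w·dl/dt + l·dw/dt = 13·3 + 19·4 = 115 cm²/s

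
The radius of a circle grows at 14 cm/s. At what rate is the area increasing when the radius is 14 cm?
392π cm²/s

A = πr²
dA/dt = 2πr · dr/dt = 2π(14)(14) = 392π cm²/s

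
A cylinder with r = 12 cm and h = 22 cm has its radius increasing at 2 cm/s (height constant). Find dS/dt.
184π cm²/s

S = 2πrh + 2πr² (lateral + bases)
dS/dt = (2πh + 4πr)·dr/dt = (2π·22 + 4π·12)·2
= 184π cm²/s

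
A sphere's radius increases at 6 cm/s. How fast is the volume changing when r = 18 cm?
7776π cm³/s

V = (4/3)πr³
dV/dt = dV/dr · dr/dt = 4πr² · 6
At r = 18: dV/dt = 7776π cm³/s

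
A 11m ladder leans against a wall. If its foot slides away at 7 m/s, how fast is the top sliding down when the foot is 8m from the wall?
56√57/57 ≈ 7.417 m/s

x² + y² = 11²
2x·dx/dt + 2y·dy/dt = 0
dy/dt = -x/y · dx/dt = -8/√57 · 7 = -56√57/57 m/s
The top is descending at 56√57/57 ≈ 7.417 m/s.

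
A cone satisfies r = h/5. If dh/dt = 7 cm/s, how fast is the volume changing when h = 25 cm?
175π cm³/s

V = (1/3)π(h/5)²h = πh³/75
dV/dt = πh²/25 · 7
At h = 25: dV/dt = 175π cm³/s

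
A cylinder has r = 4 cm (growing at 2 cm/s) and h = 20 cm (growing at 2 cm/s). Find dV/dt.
352π cm³/s

V = πr²h
dV/dt = 2πrh·dr/dt + πr²·dh/dt
= 2π(4)(20)(2) + π(4)²(2)
= 352π cm³/s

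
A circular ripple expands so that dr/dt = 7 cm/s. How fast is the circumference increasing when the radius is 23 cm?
14π cm/s

C = 2πr
dC/dt = 2π · dr/dt = 2π · 7 = 14π cm/s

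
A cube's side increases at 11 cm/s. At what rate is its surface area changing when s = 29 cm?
3828 cm²/s

A = 6s²
dA/dt = 12s · ds/dt = 12·29·11 = 3828 cm²/s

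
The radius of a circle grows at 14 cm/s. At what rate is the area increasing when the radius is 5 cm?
140π cm²/s

A = πr²
dA/dt = 2πr · dr/dt = 2π(5)(14) = 140π cm²/s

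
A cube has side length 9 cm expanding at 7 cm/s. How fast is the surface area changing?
756 cm²/s

A = 6s²
dA/dt = 12s · ds/dt = 12·9·7 = 756 cm²/s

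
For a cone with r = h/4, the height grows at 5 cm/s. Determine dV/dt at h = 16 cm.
80π cm³/s

V = (1/3)π(h/4)²h = πh³/48
dV/dt = πh²/16 · 5
At h = 16: dV/dt = 80π cm³/s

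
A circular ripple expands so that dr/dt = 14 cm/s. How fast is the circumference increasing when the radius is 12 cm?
28π cm/s

C = 2πr
dC/dt = 2π · dr/dt = 2π · 14 = 28π cm/s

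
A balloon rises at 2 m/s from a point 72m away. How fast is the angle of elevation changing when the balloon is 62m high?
0.01595 rad/s

tan(θ) = y/72
sec²(θ) · dθ/dt = (1/72) · dy/dt
dθ/dt = cos²(θ)/72 · 2 = 72/(72² + 62²) · 2
dθ/dt = 0.01595 rad/s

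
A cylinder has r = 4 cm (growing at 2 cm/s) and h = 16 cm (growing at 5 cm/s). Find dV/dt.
336π cm³/s

V = πr²h
dV/dt = 2πrh·dr/dt + πr²·dh/dt
= 2π(4)(16)(2) + π(4)²(5)
= 336π cm³/s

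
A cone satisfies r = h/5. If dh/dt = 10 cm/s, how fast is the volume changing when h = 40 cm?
640π cm³/s

V = (1/3)π(h/5)²h = πh³/75
dV/dt = πh²/25 · 10
At h = 40: dV/dt = 640π cm³/s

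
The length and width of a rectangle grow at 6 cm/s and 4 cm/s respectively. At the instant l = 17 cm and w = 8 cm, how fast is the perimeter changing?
20 cm/s

P = 2(l + w)
dP/dt = 2(dl/dt + dw/dt) = 2(6 + 4) = 20 cm/s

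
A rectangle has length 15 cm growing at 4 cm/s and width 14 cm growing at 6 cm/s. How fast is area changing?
146 cm²/s

A = lw
dA/dt = w·dl/dt + l·dw/dt = 14·4 + 15·6 = 146 cm²/s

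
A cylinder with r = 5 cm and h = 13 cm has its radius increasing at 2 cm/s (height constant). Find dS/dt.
92π cm²/s

S = 2πrh + 2πr² (lateral + bases)
dS/dt = (2πh + 4πr)·dr/dt = (2π·13 + 4π·5)·2
= 92π cm²/s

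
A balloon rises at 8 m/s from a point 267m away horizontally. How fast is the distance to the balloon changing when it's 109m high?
436√83170/41585 ≈ 3.024 m/s

z² = 267² + y²
z = √(267² + 109²) = √83170
dz/dt = y/z · dy/dt = 109/√83170 · 8 = 436√83170/41585 ≈ 3.024 m/s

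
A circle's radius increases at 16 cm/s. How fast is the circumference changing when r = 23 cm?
32π cm/s

C = 2πr
dC/dt = 2π · dr/dt = 2π · 16 = 32π cm/s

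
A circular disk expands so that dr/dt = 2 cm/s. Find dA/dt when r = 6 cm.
24π cm²/s

A = πr²
dA/dt = 2πr · dr/dt = 2π(6)(2) = 24π cm²/s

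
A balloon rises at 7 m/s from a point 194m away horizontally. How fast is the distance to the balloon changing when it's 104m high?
364√12113/12113 ≈ 3.307 m/s

z² = 194² + y²
z = √(194² + 104²) = 2√12113
dz/dt = y/z · dy/dt = 104/(2√12113) · 7 = 364√12113/12113 ≈ 3.307 m/s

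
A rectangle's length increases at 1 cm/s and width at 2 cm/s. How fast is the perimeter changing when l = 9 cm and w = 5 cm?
6 cm/s

P = 2(l + w)
dP/dt = 2(dl/dt + dw/dt) = 2(1 + 2) = 6 cm/s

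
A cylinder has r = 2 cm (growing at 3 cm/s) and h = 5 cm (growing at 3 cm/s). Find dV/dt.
72π cm³/s

V = πr²h
dV/dt = 2πrh·dr/dt + πr²·dh/dt
= 2π(2)(5)(3) + π(2)²(3)
= 72π cm³/s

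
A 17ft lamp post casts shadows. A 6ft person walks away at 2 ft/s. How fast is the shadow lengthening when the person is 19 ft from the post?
12/11 ft/s

By similar triangles: 17/(x+s) = 6/s
Solving: s = 6x/11
ds/dt = 6/11 · dx/dt = 6/11 · 2 = 12/11 ft/s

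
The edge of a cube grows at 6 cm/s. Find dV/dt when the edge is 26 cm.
12168 cm³/s

V = s³
dV/dt = 3s² · ds/dt = 3·26²·6 = 12168 cm³/s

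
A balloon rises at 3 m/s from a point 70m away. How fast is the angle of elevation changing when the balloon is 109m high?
0.012514 rad/s

tan(θ) = y/70
sec²(θ) · dθ/dt = (1/70) · dy/dt
dθ/dt = cos²(θ)/70 · 3 = 70/(70² + 109²) · 3
dθ/dt = 0.012514 rad/s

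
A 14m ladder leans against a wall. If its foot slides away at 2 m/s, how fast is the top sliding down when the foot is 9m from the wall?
18√115/115 ≈ 1.679 m/s

x² + y² = 14²
2x·dx/dt + 2y·dy/dt = 0
dy/dt = -x/y · dx/dt = -9/√115 · 2 = -18√115/115 m/s
The top is descending at 18√115/115 ≈ 1.679 m/s.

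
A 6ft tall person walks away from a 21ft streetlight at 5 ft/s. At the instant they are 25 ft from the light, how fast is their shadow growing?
2 ft/s

By similar triangles: 21/(x+s) = 6/s
Solving: s = 6x/15
ds/dt = 6/15 · dx/dt = 2/5 · 5 = 2 ft/s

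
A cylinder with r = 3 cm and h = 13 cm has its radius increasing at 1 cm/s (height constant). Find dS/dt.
38π cm²/s

S = 2πrh + 2πr² (lateral + bases)
dS/dt = (2πh + 4πr)·dr/dt = (2π·13 + 4π·3)·1
= 38π cm²/s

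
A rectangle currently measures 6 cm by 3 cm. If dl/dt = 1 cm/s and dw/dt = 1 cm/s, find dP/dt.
4 cm/s

P = 2(l + w)
dP/dt = 2(dl/dt + dw/dt) = 2(1 + 1) = 4 cm/s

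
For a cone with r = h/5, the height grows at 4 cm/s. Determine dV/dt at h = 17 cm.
1156π/25 cm³/s

V = (1/3)π(h/5)²h = πh³/75
dV/dt = πh²/25 · 4
At h = 17: dV/dt = 1156π/25 cm³/s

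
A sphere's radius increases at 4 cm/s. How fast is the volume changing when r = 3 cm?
144π cm³/s

V = (4/3)πr³
dV/dt = dV/dr · dr/dt = 4πr² · 4
At r = 3: dV/dt = 144π cm³/s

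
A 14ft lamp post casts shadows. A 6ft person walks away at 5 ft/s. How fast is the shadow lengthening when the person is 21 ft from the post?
15/4 ft/s

By similar triangles: 14/(x+s) = 6/s
Solving: s = 6x/8
ds/dt = 6/8 · dx/dt = 3/4 · 5 = 15/4 ft/s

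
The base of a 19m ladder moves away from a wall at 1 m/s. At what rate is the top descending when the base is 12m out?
12√217/217 ≈ 0.8146 m/s

x² + y² = 19²
2x·dx/dt + 2y·dy/dt = 0
dy/dt = -x/y · dx/dt = -12/√217 · 1 = -12√217/217 m/s
The top is descending at 12√217/217 ≈ 0.8146 m/s.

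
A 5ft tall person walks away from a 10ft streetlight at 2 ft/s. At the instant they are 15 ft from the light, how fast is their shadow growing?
2 ft/s

By similar triangles: 10/(x+s) = 5/s
Solving: s = 5x/5
ds/dt = 5/5 · dx/dt = 1 · 2 = 2 ft/s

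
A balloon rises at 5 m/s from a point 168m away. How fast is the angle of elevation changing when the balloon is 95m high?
0.022551 rad/s

tan(θ) = y/168
sec²(θ) · dθ/dt = (1/168) · dy/dt
dθ/dt = cos²(θ)/168 · 5 = 168/(168² + 95²) · 5
dθ/dt = 0.022551 rad/s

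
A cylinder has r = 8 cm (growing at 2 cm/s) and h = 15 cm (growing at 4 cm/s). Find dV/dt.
736π cm³/s

V = πr²h
dV/dt = 2πrh·dr/dt + πr²·dh/dt
= 2π(8)(15)(2) + π(8)²(4)
= 736π cm³/s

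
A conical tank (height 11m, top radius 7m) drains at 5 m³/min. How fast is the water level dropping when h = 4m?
605/(784π) ≈ 0.2456 m/min

r/h = 7/11, so r = (7/11)h
V = (1/3)πr²h = (1/3)π((7/11)h)²h = (49/363)πh³
dV/dh = (49/121)πh²
dh/dt = (dV/dt)/(dV/dh) = -5/((49/121)π·4²) = -605/(784π) m/min
The level is dropping at 605/(784π) ≈ 0.2456 m/min.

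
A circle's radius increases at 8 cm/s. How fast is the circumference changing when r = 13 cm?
16π cm/s

C = 2πr
dC/dt = 2π · dr/dt = 2π · 8 = 16π cm/s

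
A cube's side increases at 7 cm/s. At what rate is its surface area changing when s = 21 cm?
1764 cm²/s

A = 6s²
dA/dt = 12s · ds/dt = 12·21·7 = 1764 cm²/s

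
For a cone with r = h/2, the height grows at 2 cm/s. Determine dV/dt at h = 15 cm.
225π/2 cm³/s

V = (1/3)π(h/2)²h = πh³/12
dV/dt = πh²/4 · 2
At h = 15: dV/dt = 225π/2 cm³/s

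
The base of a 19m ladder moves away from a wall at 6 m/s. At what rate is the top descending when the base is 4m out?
8√345/115 ≈ 1.292 m/s

x² + y² = 19²
2x·dx/dt + 2y·dy/dt = 0
dy/dt = -x/y · dx/dt = -4/√345 · 6 = -8√345/115 m/s
The top is descending at 8√345/115 ≈ 1.292 m/s.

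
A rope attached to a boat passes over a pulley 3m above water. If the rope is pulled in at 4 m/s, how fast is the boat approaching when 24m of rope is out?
32√7/21 ≈ 4.032 m/s

rope² = x² + 3²
x = √(24² - 3²) = 9√7
dx/dt = (rope/x) · d(rope)/dt = (24/(9√7)) · (-4) = -32√7/21 m/s
The boat approaches at 32√7/21 ≈ 4.032 m/s.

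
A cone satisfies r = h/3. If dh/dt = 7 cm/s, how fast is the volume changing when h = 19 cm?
2527π/9 cm³/s

V = (1/3)π(h/3)²h = πh³/27
dV/dt = πh²/9 · 7
At h = 19: dV/dt = 2527π/9 cm³/s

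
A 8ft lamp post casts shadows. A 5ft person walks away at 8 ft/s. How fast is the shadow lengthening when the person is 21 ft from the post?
40/3 ft/s

By similar triangles: 8/(x+s) = 5/s
Solving: s = 5x/3
ds/dt = 5/3 · dx/dt = 5/3 · 8 = 40/3 ft/s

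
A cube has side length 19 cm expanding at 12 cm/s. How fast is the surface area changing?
2736 cm²/s

A = 6s²
dA/dt = 12s · ds/dt = 12·19·12 = 2736 cm²/s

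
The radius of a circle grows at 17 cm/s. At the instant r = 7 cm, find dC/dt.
34π cm/s

C = 2πr
dC/dt = 2π · dr/dt = 2π · 17 = 34π cm/s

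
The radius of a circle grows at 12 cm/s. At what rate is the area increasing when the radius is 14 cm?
336π cm²/s

A = πr²
dA/dt = 2πr · dr/dt = 2π(14)(12) = 336π cm²/s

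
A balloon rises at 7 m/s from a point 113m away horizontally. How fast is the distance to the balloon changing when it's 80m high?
560√19169/19169 ≈ 4.045 m/s

z² = 113² + y²
z = √(113² + 80²) = √19169
dz/dt = y/z · dy/dt = 80/√19169 · 7 = 560√19169/19169 ≈ 4.045 m/s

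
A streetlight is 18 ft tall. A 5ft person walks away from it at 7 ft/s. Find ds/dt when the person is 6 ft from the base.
35/13 ft/s

By similar triangles: 18/(x+s) = 5/s
Solving: s = 5x/13
ds/dt = 5/13 · dx/dt = 5/13 · 7 = 35/13 ft/s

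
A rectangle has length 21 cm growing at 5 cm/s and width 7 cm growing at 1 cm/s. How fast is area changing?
56 cm²/s

A = lw
dA/dt = w·dl/dt + l·dw/dt = 7·5 + 21·1 = 56 cm²/s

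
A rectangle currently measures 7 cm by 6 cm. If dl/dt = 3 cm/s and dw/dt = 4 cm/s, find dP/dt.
14 cm/s

P = 2(l + w)
dP/dt = 2(dl/dt + dw/dt) = 2(3 + 4) = 14 cm/s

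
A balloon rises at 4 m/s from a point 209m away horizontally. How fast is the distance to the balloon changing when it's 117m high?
234√57370/28685 ≈ 1.954 m/s

z² = 209² + y²
z = √(209² + 117²) = √57370
dz/dt = y/z · dy/dt = 117/√57370 · 4 = 234√57370/28685 ≈ 1.954 m/s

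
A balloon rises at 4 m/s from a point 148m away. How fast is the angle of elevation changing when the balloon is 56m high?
0.023642 rad/s

tan(θ) = y/148
sec²(θ) · dθ/dt = (1/148) · dy/dt
dθ/dt = cos²(θ)/148 · 4 = 148/(148² + 56²) · 4
dθ/dt = 0.023642 rad/s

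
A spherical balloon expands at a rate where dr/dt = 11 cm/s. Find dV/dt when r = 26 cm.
29744π cm³/s

V = (4/3)πr³
dV/dt = dV/dr · dr/dt = 4πr² · 11
At r = 26: dV/dt = 29744π cm³/s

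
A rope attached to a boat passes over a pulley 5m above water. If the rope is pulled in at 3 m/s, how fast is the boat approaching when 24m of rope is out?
72√551/551 ≈ 3.067 m/s

rope² = x² + 5²
x = √(24² - 5²) = √551
dx/dt = (rope/x) · d(rope)/dt = (24/√551) · (-3) = -72√551/551 m/s
The boat approaches at 72√551/551 ≈ 3.067 m/s.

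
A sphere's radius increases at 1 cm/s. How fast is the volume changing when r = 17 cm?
1156π cm³/s

V = (4/3)πr³
dV/dt = dV/dr · dr/dt = 4πr² · 1
At r = 17: dV/dt = 1156π cm³/s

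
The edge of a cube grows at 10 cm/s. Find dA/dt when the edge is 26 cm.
3120 cm²/s

A = 6s²
dA/dt = 12s · ds/dt = 12·26·10 = 3120 cm²/s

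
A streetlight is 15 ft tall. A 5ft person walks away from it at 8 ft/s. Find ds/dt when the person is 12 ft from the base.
4 ft/s

By similar triangles: 15/(x+s) = 5/s
Solving: s = 5x/10
ds/dt = 5/10 · dx/dt = 1/2 · 8 = 4 ft/s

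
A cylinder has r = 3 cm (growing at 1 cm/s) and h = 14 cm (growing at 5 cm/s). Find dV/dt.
129π cm³/s

V = πr²h
dV/dt = 2πrh·dr/dt + πr²·dh/dt
= 2π(3)(14)(1) + π(3)²(5)
= 129π cm³/s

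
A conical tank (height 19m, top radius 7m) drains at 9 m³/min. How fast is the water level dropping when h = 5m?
3249/(1225π) ≈ 0.8442 m/min

r/h = 7/19, so r = (7/19)h
V = (1/3)πr²h = (1/3)π((7/19)h)²h = (49/1083)πh³
dV/dh = (49/361)πh²
dh/dt = (dV/dt)/(dV/dh) = -9/((49/361)π·5²) = -3249/(1225π) m/min
The level is dropping at 3249/(1225π) ≈ 0.8442 m/min.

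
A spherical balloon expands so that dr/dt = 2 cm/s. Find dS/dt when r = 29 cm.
464π cm²/s

S = 4πr²
dS/dt = dS/dr · dr/dt = 8πr · 2
At r = 29: dS/dt = 464π cm²/s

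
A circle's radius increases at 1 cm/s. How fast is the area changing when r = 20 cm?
40π cm²/s

A = πr²
dA/dt = 2πr · dr/dt = 2π(20)(1) = 40π cm²/s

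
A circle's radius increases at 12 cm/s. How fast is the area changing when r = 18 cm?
432π cm²/s

A = πr²
dA/dt = 2πr · dr/dt = 2π(18)(12) = 432π cm²/s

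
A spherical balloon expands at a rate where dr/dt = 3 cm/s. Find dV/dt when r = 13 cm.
2028π cm³/s

V = (4/3)πr³
dV/dt = dV/dr · dr/dt = 4πr² · 3
At r = 13: dV/dt = 2028π cm³/s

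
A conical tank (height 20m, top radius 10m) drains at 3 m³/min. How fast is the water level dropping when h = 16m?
3/(64π) ≈ 0.01492 m/min

r/h = 10/20, so r = (1/2)h
V = (1/3)πr²h = (1/3)π((1/2)h)²h = (1/12)πh³
dV/dh = (1/4)πh²
dh/dt = (dV/dt)/(dV/dh) = -3/((1/4)π·16²) = -3/(64π) m/min
The level is dropping at 3/(64π) ≈ 0.01492 m/min.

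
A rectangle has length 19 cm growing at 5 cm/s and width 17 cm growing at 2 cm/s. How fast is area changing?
123 cm²/s

A = lw
dA/dt = w·dl/dt + l·dw/dt = 17·5 + 19·2 = 123 cm²/s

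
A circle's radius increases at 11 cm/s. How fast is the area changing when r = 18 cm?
396π cm²/s

A = πr²
dA/dt = 2πr · dr/dt = 2π(18)(11) = 396π cm²/s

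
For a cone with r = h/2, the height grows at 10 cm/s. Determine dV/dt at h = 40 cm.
4000π cm³/s

V = (1/3)π(h/2)²h = πh³/12
dV/dt = πh²/4 · 10
At h = 40: dV/dt = 4000π cm³/s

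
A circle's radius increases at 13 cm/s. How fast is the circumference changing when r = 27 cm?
26π cm/s

C = 2πr
dC/dt = 2π · dr/dt = 2π · 13 = 26π cm/s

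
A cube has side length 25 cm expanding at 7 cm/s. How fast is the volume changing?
13125 cm³/s

V = s³
dV/dt = 3s² · ds/dt = 3·25²·7 = 13125 cm³/s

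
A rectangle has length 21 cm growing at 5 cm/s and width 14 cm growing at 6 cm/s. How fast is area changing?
196 cm²/s

A = lw
dA/dt = w·dl/dt + l·dw/dt = 14·5 + 21·6 = 196 cm²/s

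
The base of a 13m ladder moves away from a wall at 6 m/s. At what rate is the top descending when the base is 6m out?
36√133/133 ≈ 3.122 m/s

x² + y² = 13²
2x·dx/dt + 2y·dy/dt = 0
dy/dt = -x/y · dx/dt = -6/√133 · 6 = -36√133/133 m/s
The top is descending at 36√133/133 ≈ 3.122 m/s.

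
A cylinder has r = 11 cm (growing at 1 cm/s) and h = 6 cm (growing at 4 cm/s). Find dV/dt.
616π cm³/s

V = πr²h
dV/dt = 2πrh·dr/dt + πr²·dh/dt
= 2π(11)(6)(1) + π(11)²(4)
= 616π cm³/s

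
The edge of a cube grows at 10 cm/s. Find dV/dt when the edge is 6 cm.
1080 cm³/s

V = s³
dV/dt = 3s² · ds/dt = 3·6²·10 = 1080 cm³/s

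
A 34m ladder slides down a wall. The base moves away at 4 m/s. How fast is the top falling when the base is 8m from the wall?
16√273/273 ≈ 0.9684 m/s

x² + y² = 34²
2x·dx/dt + 2y·dy/dt = 0
dy/dt = -x/y · dx/dt = -8/(2√273) · 4 = -16√273/273 m/s
The top is descending at 16√273/273 ≈ 0.9684 m/s.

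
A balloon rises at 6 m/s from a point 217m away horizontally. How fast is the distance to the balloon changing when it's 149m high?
447√410/2665 ≈ 3.396 m/s

z² = 217² + y²
z = √(217² + 149²) = 13√410
dz/dt = y/z · dy/dt = 149/(13√410) · 6 = 447√410/2665 ≈ 3.396 m/s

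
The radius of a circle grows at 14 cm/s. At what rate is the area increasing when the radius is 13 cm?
364π cm²/s

A = πr²
dA/dt = 2πr · dr/dt = 2π(13)(14) = 364π cm²/s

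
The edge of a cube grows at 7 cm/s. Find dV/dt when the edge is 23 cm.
11109 cm³/s

V = s³
dV/dt = 3s² · ds/dt = 3·23²·7 = 11109 cm³/s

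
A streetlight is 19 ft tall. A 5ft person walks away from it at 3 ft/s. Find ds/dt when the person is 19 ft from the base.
15/14 ft/s

By similar triangles: 19/(x+s) = 5/s
Solving: s = 5x/14
ds/dt = 5/14 · dx/dt = 5/14 · 3 = 15/14 ft/s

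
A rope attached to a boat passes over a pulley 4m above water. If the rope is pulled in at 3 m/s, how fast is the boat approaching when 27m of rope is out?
81√713/713 ≈ 3.033 m/s

rope² = x² + 4²
x = √(27² - 4²) = √713
dx/dt = (rope/x) · d(rope)/dt = (27/√713) · (-3) = -81√713/713 m/s
The boat approaches at 81√713/713 ≈ 3.033 m/s.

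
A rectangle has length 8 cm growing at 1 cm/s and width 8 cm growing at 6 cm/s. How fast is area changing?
56 cm²/s

A = lw
dA/dt = w·dl/dt + l·dw/dt = 8·1 + 8·6 = 56 cm²/s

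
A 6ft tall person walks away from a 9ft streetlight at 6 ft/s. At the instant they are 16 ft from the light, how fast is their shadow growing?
12 ft/s

By similar triangles: 9/(x+s) = 6/s
Solving: s = 6x/3
ds/dt = 6/3 · dx/dt = 2 · 6 = 12 ft/s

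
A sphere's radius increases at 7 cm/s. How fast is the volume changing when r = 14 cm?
5488π cm³/s

V = (4/3)πr³
dV/dt = dV/dr · dr/dt = 4πr² · 7
At r = 14: dV/dt = 5488π cm³/s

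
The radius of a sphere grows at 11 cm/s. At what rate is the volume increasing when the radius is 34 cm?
50864π cm³/s

V = (4/3)πr³
dV/dt = dV/dr · dr/dt = 4πr² · 11
At r = 34: dV/dt = 50864π cm³/s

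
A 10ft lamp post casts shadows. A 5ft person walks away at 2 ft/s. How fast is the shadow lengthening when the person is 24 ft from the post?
2 ft/s

By similar triangles: 10/(x+s) = 5/s
Solving: s = 5x/5
ds/dt = 5/5 · dx/dt = 1 · 2 = 2 ft/s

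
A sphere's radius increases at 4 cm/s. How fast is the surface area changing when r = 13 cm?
416π cm²/s

S = 4πr²
dS/dt = dS/dr · dr/dt = 8πr · 4
At r = 13: dS/dt = 416π cm²/s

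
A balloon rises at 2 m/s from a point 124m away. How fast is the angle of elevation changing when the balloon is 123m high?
0.00813 rad/s

tan(θ) = y/124
sec²(θ) · dθ/dt = (1/124) · dy/dt
dθ/dt = cos²(θ)/124 · 2 = 124/(124² + 123²) · 2
dθ/dt = 0.00813 rad/s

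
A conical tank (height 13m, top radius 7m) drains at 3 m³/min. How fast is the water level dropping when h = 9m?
169/(1323π) ≈ 0.04066 m/min

r/h = 7/13, so r = (7/13)h
V = (1/3)πr²h = (1/3)π((7/13)h)²h = (49/507)πh³
dV/dh = (49/169)πh²
dh/dt = (dV/dt)/(dV/dh) = -3/((49/169)π·9²) = -169/(1323π) m/min
The level is dropping at 169/(1323π) ≈ 0.04066 m/min.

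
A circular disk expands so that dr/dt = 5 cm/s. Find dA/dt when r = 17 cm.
170π cm²/s

A = πr²
dA/dt = 2πr · dr/dt = 2π(17)(5) = 170π cm²/s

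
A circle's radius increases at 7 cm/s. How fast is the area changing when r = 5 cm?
70π cm²/s

A = πr²
dA/dt = 2πr · dr/dt = 2π(5)(7) = 70π cm²/s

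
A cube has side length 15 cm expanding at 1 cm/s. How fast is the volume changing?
675 cm³/s

V = s³
dV/dt = 3s² · ds/dt = 3·15²·1 = 675 cm³/s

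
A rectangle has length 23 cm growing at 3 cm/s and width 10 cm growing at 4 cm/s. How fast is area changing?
122 cm²/s

A = lw
dA/dt = w·dl/dt + l·dw/dt = 10·3 + 23·4 = 122 cm²/s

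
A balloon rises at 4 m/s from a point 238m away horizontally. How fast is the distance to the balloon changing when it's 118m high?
118√17642/8821 ≈ 1.777 m/s

z² = 238² + y²
z = √(238² + 118²) = 2√17642
dz/dt = y/z · dy/dt = 118/(2√17642) · 4 = 118√17642/8821 ≈ 1.777 m/s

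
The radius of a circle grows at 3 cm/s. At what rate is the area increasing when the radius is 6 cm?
36π cm²/s

A = πr²
dA/dt = 2πr · dr/dt = 2π(6)(3) = 36π cm²/s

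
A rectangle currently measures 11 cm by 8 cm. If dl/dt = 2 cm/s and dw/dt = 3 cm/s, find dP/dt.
10 cm/s

P = 2(l + w)
dP/dt = 2(dl/dt + dw/dt) = 2(2 + 3) = 10 cm/s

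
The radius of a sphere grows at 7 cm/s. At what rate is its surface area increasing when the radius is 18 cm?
1008π cm²/s

S = 4πr²
dS/dt = dS/dr · dr/dt = 8πr · 7
At r = 18: dS/dt = 1008π cm²/s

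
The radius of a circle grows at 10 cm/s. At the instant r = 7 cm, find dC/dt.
20π cm/s

C = 2πr
dC/dt = 2π · dr/dt = 2π · 10 = 20π cm/s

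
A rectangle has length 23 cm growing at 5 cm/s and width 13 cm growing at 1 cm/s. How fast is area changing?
88 cm²/s

A = lw
dA/dt = w·dl/dt + l·dw/dt = 13·5 + 23·1 = 88 cm²/s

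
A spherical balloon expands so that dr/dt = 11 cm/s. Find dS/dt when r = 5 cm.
440π cm²/s

S = 4πr²
dS/dt = dS/dr · dr/dt = 8πr · 11
At r = 5: dS/dt = 440π cm²/s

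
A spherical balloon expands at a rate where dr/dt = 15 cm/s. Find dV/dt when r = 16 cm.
15360π cm³/s

V = (4/3)πr³
dV/dt = dV/dr · dr/dt = 4πr² · 15
At r = 16: dV/dt = 15360π cm³/s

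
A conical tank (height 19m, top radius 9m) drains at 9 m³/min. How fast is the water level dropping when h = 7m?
361/(441π) ≈ 0.2606 m/min

r/h = 9/19, so r = (9/19)h
V = (1/3)πr²h = (1/3)π((9/19)h)²h = (27/361)πh³
dV/dh = (81/361)πh²
dh/dt = (dV/dt)/(dV/dh) = -9/((81/361)π·7²) = -361/(441π) m/min
The level is dropping at 361/(441π) ≈ 0.2606 m/min.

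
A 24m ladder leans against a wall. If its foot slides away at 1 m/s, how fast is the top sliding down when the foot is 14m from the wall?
7√95/95 ≈ 0.7182 m/s

x² + y² = 24²
2x·dx/dt + 2y·dy/dt = 0
dy/dt = -x/y · dx/dt = -14/(2√95) · 1 = -7√95/95 m/s
The top is descending at 7√95/95 ≈ 0.7182 m/s.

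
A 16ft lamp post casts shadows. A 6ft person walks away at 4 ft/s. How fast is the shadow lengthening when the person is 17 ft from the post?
12/5 ft/s

By similar triangles: 16/(x+s) = 6/s
Solving: s = 6x/10
ds/dt = 6/10 · dx/dt = 3/5 · 4 = 12/5 ft/s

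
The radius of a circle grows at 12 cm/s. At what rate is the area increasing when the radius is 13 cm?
312π cm²/s

A = πr²
dA/dt = 2πr · dr/dt = 2π(13)(12) = 312π cm²/s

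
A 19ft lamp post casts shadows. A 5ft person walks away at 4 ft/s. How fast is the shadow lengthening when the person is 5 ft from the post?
10/7 ft/s

By similar triangles: 19/(x+s) = 5/s
Solving: s = 5x/14
ds/dt = 5/14 · dx/dt = 5/14 · 4 = 10/7 ft/s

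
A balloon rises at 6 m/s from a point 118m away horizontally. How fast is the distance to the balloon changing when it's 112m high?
336√6617/6617 ≈ 4.131 m/s

z² = 118² + y²
z = √(118² + 112²) = 2√6617
dz/dt = y/z · dy/dt = 112/(2√6617) · 6 = 336√6617/6617 ≈ 4.131 m/s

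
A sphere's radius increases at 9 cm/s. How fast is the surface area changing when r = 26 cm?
1872π cm²/s

S = 4πr²
dS/dt = dS/dr · dr/dt = 8πr · 9
At r = 26: dS/dt = 1872π cm²/s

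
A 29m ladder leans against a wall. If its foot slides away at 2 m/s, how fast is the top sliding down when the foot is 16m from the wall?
32√65/195 ≈ 1.323 m/s

x² + y² = 29²
2x·dx/dt + 2y·dy/dt = 0
dy/dt = -x/y · dx/dt = -16/(3√65) · 2 = -32√65/195 m/s
The top is descending at 32√65/195 ≈ 1.323 m/s.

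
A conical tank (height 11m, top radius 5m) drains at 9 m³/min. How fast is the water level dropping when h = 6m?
121/(100π) ≈ 0.3852 m/min

r/h = 5/11, so r = (5/11)h
V = (1/3)πr²h = (1/3)π((5/11)h)²h = (25/363)πh³
dV/dh = (25/121)πh²
dh/dt = (dV/dt)/(dV/dh) = -9/((25/121)π·6²) = -121/(100π) m/min
The level is dropping at 121/(100π) ≈ 0.3852 m/min.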